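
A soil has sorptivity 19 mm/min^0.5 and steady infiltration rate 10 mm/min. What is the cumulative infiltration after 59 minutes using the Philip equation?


F = S*sqrt(t) + A*t
F = 19*sqrt(59) + 10*59
F = 19*7.681146 + 590

735.9418 mm


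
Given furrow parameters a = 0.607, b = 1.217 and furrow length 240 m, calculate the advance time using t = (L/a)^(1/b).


t = (L/a)^(1/b)
t = (240/0.607)^(1/1.217)
t = 395.387150^(1/1.217)

136.1302 min


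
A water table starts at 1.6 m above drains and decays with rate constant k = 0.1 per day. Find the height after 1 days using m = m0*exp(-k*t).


m = m0 * exp(-k*t)
m = 1.6 * exp(-0.1 * 1)
m = 1.6 * exp(-0.1000)

1.4477 m


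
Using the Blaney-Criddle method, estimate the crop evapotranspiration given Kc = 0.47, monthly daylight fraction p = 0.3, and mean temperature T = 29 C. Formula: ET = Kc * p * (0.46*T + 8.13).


ET = Kc * p * (0.46*T + 8.13)
ET = 0.47 * 0.3 * (0.46*29 + 8.13)
ET = 0.47 * 0.3 * 21.4700

3.0273 mm/day


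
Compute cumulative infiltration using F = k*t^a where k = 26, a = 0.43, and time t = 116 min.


F = k * t^a = 26 * 116^0.43
F = 26 * 7.721771

200.7660 mm


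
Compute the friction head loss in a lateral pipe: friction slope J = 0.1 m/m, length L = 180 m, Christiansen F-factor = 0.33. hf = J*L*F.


hf = J * L * F = 0.1 * 180 * 0.33 = 5.9400 m

5.9400 m


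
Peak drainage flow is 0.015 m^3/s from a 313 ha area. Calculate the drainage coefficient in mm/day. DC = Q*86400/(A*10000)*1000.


DC = Q * 86400 / (A * 10000) * 1000
DC = 0.015 * 86400 / (313 * 10000) * 1000
DC = 1296000.0000 / 3130000

0.4141 mm/day


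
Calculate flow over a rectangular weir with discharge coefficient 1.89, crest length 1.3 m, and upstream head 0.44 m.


Q = C * L * H^(3/2) = 1.89 * 1.3 * 0.44^1.5 = 1.89 * 1.3 * 0.291863

0.7171 m^3/s


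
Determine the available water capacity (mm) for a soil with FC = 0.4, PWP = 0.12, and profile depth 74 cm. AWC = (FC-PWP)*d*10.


AWC = (FC - PWP) * d * 10
AWC = (0.4 - 0.12) * 74 * 10
AWC = 0.2800 * 74 * 10

207.2000 mm


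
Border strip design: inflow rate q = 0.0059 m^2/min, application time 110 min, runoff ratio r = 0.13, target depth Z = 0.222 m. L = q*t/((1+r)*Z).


L = q*t/((1+r)*Z)
L = 0.0059*110/((1+0.13)*0.222)
L = 0.649/0.25086

2.5871 m


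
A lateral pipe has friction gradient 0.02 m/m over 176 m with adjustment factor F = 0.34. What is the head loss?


hf = J * L * F = 0.02 * 176 * 0.34 = 1.1968 m

1.1968 m


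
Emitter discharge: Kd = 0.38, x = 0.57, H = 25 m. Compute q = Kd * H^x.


q = Kd * H^x = 0.38 * 25^0.57 = 0.38 * 6.263626

2.3802 L/h


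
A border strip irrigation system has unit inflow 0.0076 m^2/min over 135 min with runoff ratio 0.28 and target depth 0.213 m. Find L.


L = q*t/((1+r)*Z)
L = 0.0076*135/((1+0.28)*0.213)
L = 1.026/0.27264

3.7632 m


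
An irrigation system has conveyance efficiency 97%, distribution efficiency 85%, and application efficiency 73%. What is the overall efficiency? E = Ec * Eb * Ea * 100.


Ec = 0.97, Eb = 0.85, Ea = 0.73
E = 0.97 * 0.85 * 0.73 * 100 = 60.1885%

60.1885 %


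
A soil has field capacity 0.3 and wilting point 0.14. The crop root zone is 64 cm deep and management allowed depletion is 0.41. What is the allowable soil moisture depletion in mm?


SMD = (FC - PWP) * d * MAD * 10
SMD = (0.3 - 0.14) * 64 * 0.41 * 10
SMD = 0.1600 * 64 * 0.41 * 10

41.9840 mm


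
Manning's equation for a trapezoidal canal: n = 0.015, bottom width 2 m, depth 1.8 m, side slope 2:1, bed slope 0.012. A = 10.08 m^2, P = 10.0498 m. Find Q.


R = A/P = 10.08/10.0498 = 1.003005
Q = (1/0.015) * 10.08 * 1.003005^(2/3) * 0.012^0.5

73.7613 m^3/s


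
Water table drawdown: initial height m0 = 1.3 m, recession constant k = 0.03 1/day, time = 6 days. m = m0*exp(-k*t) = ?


m = m0 * exp(-k*t)
m = 1.3 * exp(-0.03 * 6)
m = 1.3 * exp(-0.1800)

1.0859 m


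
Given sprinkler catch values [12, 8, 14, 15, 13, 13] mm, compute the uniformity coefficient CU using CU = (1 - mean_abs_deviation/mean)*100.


mean = 12.500000 mm
MAD = 1.666667 mm
CU = (1 - 1.666667/12.500000)*100

86.6667 %


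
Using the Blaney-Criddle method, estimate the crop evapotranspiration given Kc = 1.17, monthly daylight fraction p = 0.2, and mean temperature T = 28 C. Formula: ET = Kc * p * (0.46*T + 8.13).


ET = Kc * p * (0.46*T + 8.13)
ET = 1.17 * 0.2 * (0.46*28 + 8.13)
ET = 1.17 * 0.2 * 21.0100

4.9163 mm/day


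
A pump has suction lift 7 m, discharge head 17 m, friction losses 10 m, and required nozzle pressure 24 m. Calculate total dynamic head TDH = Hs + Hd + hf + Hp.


TDH = Hs + Hd + hf + Hp = 7 + 17 + 10 + 24 = 58

58 m


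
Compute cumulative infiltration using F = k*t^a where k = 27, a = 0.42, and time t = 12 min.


F = k * t^a = 27 * 12^0.42
F = 27 * 2.839593

76.6690 mm


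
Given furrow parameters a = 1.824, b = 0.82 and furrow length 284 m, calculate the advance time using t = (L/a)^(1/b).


t = (L/a)^(1/b)
t = (284/1.824)^(1/0.82)
t = 155.701754^(1/0.82)

471.5510 min


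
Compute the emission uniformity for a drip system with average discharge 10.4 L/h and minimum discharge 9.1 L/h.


EU = (q_min/q_avg)*100 = (9.1/10.4)*100 = 87.5000%

87.5000 %


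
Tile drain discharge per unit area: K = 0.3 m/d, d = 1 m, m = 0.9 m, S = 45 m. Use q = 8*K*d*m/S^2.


q = 8*K*d*m/S^2
q = 8*0.3*1*0.9/45^2
q = 2.1600 / 2025

0.0011 m/d


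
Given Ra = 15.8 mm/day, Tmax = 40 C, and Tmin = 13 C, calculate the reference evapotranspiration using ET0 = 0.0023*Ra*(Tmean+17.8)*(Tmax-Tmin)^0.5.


Tmean = (Tmax + Tmin)/2 = (40 + 13)/2 = 26.5
ET0 = 0.0023 * 15.8 * (26.5 + 17.8) * sqrt(40 - 13)
ET0 = 0.0023 * 15.8 * 44.3 * 5.196152

8.3651 mm/day


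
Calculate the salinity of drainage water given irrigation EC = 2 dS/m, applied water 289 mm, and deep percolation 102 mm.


EC_dw = EC_iw * D_iw / D_dw
EC_dw = 2 * 289 / 102
EC_dw = 578 / 102

5.6667 dS/m


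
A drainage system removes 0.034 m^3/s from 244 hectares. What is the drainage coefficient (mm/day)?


DC = Q * 86400 / (A * 10000) * 1000
DC = 0.034 * 86400 / (244 * 10000) * 1000
DC = 2937600.0000 / 2440000

1.2039 mm/day


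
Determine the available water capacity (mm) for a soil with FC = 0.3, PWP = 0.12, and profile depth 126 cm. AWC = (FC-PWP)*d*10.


AWC = (FC - PWP) * d * 10
AWC = (0.3 - 0.12) * 126 * 10
AWC = 0.1800 * 126 * 10

226.8000 mm


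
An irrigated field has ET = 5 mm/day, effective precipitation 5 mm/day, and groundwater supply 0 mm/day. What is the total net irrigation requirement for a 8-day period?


Daily deficit = ET - Pe - GW = 5 - 5 - 0 = 0 mm/day
NIR = 0 * 8 = 0 mm

0 mm


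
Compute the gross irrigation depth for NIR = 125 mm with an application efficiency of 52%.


Ea = 52% = 0.52
GID = NIR / Ea = 125 / 0.52 = 240.3846 mm

240.3846 mm


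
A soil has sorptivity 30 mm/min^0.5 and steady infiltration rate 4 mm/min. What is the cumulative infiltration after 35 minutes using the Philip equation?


F = S*sqrt(t) + A*t
F = 30*sqrt(35) + 4*35
F = 30*5.916080 + 140

317.4824 mm


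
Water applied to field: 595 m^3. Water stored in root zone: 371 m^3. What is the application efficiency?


Ea = V_root / V_field * 100 = 371 / 595 * 100 = 62.3529%

62.3529 %


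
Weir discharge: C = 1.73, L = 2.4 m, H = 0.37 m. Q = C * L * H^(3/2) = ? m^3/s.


Q = C * L * H^(3/2) = 1.73 * 2.4 * 0.37^1.5 = 1.73 * 2.4 * 0.225062

0.9345 m^3/s


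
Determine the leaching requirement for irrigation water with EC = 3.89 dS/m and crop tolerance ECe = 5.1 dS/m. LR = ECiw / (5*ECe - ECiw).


LR = ECiw / (5*ECe - ECiw)
LR = 3.89 / (5*5.1 - 3.89)
LR = 3.89 / 21.6100

0.1800


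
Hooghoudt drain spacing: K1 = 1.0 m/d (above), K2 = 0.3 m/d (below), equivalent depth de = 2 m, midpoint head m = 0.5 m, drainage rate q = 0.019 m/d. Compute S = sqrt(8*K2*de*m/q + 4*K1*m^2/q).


S^2 = 8*K2*de*m/q + 4*K1*m^2/q
S^2 = 8*0.3*2*0.5/0.019 + 4*1.0*0.5^2/0.019
S = sqrt(178.9474)

13.3771 m


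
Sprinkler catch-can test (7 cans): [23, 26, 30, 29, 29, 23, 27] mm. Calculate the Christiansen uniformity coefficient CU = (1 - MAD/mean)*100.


mean = 26.714286 mm
MAD = 2.326531 mm
CU = (1 - 2.326531/26.714286)*100

91.2911 %


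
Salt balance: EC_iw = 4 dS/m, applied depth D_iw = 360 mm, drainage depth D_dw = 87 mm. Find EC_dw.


EC_dw = EC_iw * D_iw / D_dw
EC_dw = 4 * 360 / 87
EC_dw = 1440 / 87

16.5517 dS/m


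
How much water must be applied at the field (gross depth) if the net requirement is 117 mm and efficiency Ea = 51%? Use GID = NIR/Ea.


Ea = 51% = 0.51
GID = NIR / Ea = 117 / 0.51 = 229.4118 mm

229.4118 mm


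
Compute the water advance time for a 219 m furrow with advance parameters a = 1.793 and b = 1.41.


t = (L/a)^(1/b)
t = (219/1.793)^(1/1.41)
t = 122.141662^(1/1.41)

30.2027 min


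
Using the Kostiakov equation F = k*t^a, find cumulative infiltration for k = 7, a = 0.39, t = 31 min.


F = k * t^a = 7 * 31^0.39
F = 7 * 3.816199

26.7134 mm


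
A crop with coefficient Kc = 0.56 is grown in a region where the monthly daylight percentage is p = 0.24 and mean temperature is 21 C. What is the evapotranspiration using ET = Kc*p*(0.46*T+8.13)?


ET = Kc * p * (0.46*T + 8.13)
ET = 0.56 * 0.24 * (0.46*21 + 8.13)
ET = 0.56 * 0.24 * 17.7900

2.3910 mm/day


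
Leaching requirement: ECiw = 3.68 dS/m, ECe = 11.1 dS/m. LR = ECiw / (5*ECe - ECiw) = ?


LR = ECiw / (5*ECe - ECiw)
LR = 3.68 / (5*11.1 - 3.68)
LR = 3.68 / 51.8200

0.0710


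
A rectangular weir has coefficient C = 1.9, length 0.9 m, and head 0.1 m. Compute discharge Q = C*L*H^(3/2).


Q = C * L * H^(3/2) = 1.9 * 0.9 * 0.1^1.5 = 1.9 * 0.9 * 0.031623

0.0541 m^3/s


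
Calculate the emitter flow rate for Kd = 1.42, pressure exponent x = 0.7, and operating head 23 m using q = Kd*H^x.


q = Kd * H^x = 1.42 * 23^0.7 = 1.42 * 8.978618

12.7496 L/h


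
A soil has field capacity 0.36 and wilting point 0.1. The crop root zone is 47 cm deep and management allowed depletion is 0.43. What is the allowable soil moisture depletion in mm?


SMD = (FC - PWP) * d * MAD * 10
SMD = (0.36 - 0.1) * 47 * 0.43 * 10
SMD = 0.2600 * 47 * 0.43 * 10

52.5460 mm


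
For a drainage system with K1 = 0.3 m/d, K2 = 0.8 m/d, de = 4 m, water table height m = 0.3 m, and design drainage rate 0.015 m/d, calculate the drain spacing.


S^2 = 8*K2*de*m/q + 4*K1*m^2/q
S^2 = 8*0.8*4*0.3/0.015 + 4*0.3*0.3^2/0.015
S = sqrt(519.2000)

22.7860 m


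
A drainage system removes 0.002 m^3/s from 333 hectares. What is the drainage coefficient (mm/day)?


DC = Q * 86400 / (A * 10000) * 1000
DC = 0.002 * 86400 / (333 * 10000) * 1000
DC = 172800.0000 / 3330000

0.0519 mm/day


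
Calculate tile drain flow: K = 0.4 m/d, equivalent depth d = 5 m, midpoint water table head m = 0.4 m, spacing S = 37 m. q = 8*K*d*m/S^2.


q = 8*K*d*m/S^2
q = 8*0.4*5*0.4/37^2
q = 6.4000 / 1369

0.0047 m/d


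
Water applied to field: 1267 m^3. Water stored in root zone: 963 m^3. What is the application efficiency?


Ea = V_root / V_field * 100 = 963 / 1267 * 100 = 76.0063%

76.0063 %


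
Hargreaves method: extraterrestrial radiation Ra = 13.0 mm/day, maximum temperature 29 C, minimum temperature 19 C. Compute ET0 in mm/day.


Tmean = (Tmax + Tmin)/2 = (29 + 19)/2 = 24.0
ET0 = 0.0023 * 13.0 * (24.0 + 17.8) * sqrt(29 - 19)
ET0 = 0.0023 * 13.0 * 41.8 * 3.162278

3.9523 mm/day


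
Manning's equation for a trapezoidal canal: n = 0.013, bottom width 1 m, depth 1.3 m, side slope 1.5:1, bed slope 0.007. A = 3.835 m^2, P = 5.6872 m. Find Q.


R = A/P = 3.835/5.6872 = 0.674321
Q = (1/0.013) * 3.835 * 0.674321^(2/3) * 0.007^0.5

18.9794 m^3/s


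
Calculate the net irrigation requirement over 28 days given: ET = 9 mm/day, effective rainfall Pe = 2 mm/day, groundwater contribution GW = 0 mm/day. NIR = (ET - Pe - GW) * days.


Daily deficit = ET - Pe - GW = 9 - 2 - 0 = 7 mm/day
NIR = 7 * 28 = 196 mm

196.0000 mm


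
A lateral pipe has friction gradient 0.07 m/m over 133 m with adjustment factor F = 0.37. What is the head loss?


hf = J * L * F = 0.07 * 133 * 0.37 = 3.4447 m

3.4447 m


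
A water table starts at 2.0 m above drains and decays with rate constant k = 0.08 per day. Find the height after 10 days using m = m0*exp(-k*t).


m = m0 * exp(-k*t)
m = 2.0 * exp(-0.08 * 10)
m = 2.0 * exp(-0.8000)

0.8987 m


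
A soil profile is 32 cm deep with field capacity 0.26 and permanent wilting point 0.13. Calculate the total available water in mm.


AWC = (FC - PWP) * d * 10
AWC = (0.26 - 0.13) * 32 * 10
AWC = 0.1300 * 32 * 10

41.6000 mm


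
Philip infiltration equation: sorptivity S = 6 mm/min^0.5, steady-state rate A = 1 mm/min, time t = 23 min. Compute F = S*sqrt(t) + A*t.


F = S*sqrt(t) + A*t
F = 6*sqrt(23) + 1*23
F = 6*4.795832 + 23

51.7750 mm


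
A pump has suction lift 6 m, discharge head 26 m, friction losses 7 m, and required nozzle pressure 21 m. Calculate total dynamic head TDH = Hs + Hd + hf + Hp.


TDH = Hs + Hd + hf + Hp = 6 + 26 + 7 + 21 = 60

60 m


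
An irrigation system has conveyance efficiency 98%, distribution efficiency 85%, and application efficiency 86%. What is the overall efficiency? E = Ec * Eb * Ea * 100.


Ec = 0.98, Eb = 0.85, Ea = 0.86
E = 0.98 * 0.85 * 0.86 * 100 = 71.6380%

71.6380 %


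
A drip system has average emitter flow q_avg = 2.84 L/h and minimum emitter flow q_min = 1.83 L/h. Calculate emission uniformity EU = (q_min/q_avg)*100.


EU = (q_min/q_avg)*100 = (1.83/2.84)*100 = 64.4366%

64.4366 %


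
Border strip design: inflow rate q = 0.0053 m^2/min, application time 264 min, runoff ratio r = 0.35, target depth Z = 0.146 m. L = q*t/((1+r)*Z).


L = q*t/((1+r)*Z)
L = 0.0053*264/((1+0.35)*0.146)
L = 1.3992/0.1971

7.0989 m


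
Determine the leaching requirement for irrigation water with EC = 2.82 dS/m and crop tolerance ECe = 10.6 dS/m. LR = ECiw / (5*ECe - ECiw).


LR = ECiw / (5*ECe - ECiw)
LR = 2.82 / (5*10.6 - 2.82)
LR = 2.82 / 50.1800

0.0562


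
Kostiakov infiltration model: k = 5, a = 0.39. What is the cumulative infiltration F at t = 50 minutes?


F = k * t^a = 5 * 50^0.39
F = 5 * 4.598311

22.9916 mm


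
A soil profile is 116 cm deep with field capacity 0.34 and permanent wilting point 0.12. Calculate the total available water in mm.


AWC = (FC - PWP) * d * 10
AWC = (0.34 - 0.12) * 116 * 10
AWC = 0.2200 * 116 * 10

255.2000 mm


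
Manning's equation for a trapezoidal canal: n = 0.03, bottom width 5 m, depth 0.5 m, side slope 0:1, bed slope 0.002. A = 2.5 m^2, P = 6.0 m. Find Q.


R = A/P = 2.5/6.0 = 0.416667
Q = (1/0.03) * 2.5 * 0.416667^(2/3) * 0.002^0.5

2.0790 m^3/s


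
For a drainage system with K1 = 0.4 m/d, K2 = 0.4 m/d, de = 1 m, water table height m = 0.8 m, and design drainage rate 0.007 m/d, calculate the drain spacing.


S^2 = 8*K2*de*m/q + 4*K1*m^2/q
S^2 = 8*0.4*1*0.8/0.007 + 4*0.4*0.8^2/0.007
S = sqrt(512.0000)

22.6274 m


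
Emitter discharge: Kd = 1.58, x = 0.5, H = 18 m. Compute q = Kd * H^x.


q = Kd * H^x = 1.58 * 18^0.5 = 1.58 * 4.242641

6.7034 L/h


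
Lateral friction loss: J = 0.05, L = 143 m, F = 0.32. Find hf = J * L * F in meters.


hf = J * L * F = 0.05 * 143 * 0.32 = 2.2880 m

2.2880 m


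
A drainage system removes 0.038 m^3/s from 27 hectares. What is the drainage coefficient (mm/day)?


DC = Q * 86400 / (A * 10000) * 1000
DC = 0.038 * 86400 / (27 * 10000) * 1000
DC = 3283200.0000 / 270000

12.1600 mm/day


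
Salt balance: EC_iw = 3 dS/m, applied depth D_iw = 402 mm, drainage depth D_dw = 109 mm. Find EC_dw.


EC_dw = EC_iw * D_iw / D_dw
EC_dw = 3 * 402 / 109
EC_dw = 1206 / 109

11.0642 dS/m


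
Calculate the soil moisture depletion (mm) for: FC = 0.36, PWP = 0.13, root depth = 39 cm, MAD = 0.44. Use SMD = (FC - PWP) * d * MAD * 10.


SMD = (FC - PWP) * d * MAD * 10
SMD = (0.36 - 0.13) * 39 * 0.44 * 10
SMD = 0.2300 * 39 * 0.44 * 10

39.4680 mm


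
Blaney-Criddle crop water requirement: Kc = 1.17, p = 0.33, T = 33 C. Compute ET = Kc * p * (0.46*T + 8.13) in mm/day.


ET = Kc * p * (0.46*T + 8.13)
ET = 1.17 * 0.33 * (0.46*33 + 8.13)
ET = 1.17 * 0.33 * 23.3100

9.0000 mm/day


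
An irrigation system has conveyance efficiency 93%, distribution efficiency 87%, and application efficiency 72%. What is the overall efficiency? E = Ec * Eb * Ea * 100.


Ec = 0.93, Eb = 0.87, Ea = 0.72
E = 0.93 * 0.87 * 0.72 * 100 = 58.2552%

58.2552 %


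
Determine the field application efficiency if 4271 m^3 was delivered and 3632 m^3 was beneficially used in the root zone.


Ea = V_root / V_field * 100 = 3632 / 4271 * 100 = 85.0386%

85.0386 %


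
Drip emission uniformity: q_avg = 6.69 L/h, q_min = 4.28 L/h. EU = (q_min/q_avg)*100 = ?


EU = (q_min/q_avg)*100 = (4.28/6.69)*100 = 63.9761%

63.9761 %


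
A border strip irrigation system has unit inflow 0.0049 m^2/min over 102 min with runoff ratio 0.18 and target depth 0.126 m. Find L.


L = q*t/((1+r)*Z)
L = 0.0049*102/((1+0.18)*0.126)
L = 0.4998/0.14868

3.3616 m


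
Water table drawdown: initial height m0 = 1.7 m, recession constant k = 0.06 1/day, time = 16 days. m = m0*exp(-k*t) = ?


m = m0 * exp(-k*t)
m = 1.7 * exp(-0.06 * 16)
m = 1.7 * exp(-0.9600)

0.6509 m


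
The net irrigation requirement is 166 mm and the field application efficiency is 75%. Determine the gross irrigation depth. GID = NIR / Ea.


Ea = 75% = 0.75
GID = NIR / Ea = 166 / 0.75 = 221.3333 mm

221.3333 mm


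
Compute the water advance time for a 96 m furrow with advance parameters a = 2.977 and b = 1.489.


t = (L/a)^(1/b)
t = (96/2.977)^(1/1.489)
t = 32.247229^(1/1.489)

10.3060 min


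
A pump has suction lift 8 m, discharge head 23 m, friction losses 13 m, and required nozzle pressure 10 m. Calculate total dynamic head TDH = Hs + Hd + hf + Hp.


TDH = Hs + Hd + hf + Hp = 8 + 23 + 13 + 10 = 54

54 m


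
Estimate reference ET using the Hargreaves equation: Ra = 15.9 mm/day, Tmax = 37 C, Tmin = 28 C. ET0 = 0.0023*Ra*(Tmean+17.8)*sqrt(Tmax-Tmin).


Tmean = (Tmax + Tmin)/2 = (37 + 28)/2 = 32.5
ET0 = 0.0023 * 15.9 * (32.5 + 17.8) * sqrt(37 - 28)
ET0 = 0.0023 * 15.9 * 50.3 * 3.000000

5.5184 mm/day


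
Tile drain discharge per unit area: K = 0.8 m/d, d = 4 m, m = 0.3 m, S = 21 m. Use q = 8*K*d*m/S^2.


q = 8*K*d*m/S^2
q = 8*0.8*4*0.3/21^2
q = 7.6800 / 441

0.0174 m/d


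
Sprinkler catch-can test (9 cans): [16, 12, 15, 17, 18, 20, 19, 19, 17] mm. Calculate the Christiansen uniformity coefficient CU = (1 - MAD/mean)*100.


mean = 17.000000 mm
MAD = 1.777778 mm
CU = (1 - 1.777778/17.000000)*100

89.5425 %


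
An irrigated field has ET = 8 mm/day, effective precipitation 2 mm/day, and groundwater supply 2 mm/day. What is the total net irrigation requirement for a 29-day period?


Daily deficit = ET - Pe - GW = 8 - 2 - 2 = 4 mm/day
NIR = 4 * 29 = 116 mm

116.0000 mm


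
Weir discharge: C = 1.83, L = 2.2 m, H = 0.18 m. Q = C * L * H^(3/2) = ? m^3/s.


Q = C * L * H^(3/2) = 1.83 * 2.2 * 0.18^1.5 = 1.83 * 2.2 * 0.076368

0.3075 m^3/s


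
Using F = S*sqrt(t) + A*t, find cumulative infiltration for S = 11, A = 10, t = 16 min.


F = S*sqrt(t) + A*t
F = 11*sqrt(16) + 10*16
F = 11*4.000000 + 160

204.0000 mm


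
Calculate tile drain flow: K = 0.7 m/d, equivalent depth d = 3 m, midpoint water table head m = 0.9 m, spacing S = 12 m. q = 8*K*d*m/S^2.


q = 8*K*d*m/S^2
q = 8*0.7*3*0.9/12^2
q = 15.1200 / 144

0.1050 m/d


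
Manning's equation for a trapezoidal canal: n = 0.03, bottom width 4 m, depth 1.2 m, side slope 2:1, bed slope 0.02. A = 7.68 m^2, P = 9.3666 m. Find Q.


R = A/P = 7.68/9.3666 = 0.819935
Q = (1/0.03) * 7.68 * 0.819935^(2/3) * 0.02^0.5

31.7157 m^3/s


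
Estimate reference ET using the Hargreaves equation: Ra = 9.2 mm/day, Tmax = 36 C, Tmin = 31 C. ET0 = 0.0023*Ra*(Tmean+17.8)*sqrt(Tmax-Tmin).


Tmean = (Tmax + Tmin)/2 = (36 + 31)/2 = 33.5
ET0 = 0.0023 * 9.2 * (33.5 + 17.8) * sqrt(36 - 31)
ET0 = 0.0023 * 9.2 * 51.3 * 2.236068

2.4273 mm/day


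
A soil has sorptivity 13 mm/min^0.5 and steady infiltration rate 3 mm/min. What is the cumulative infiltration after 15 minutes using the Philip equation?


F = S*sqrt(t) + A*t
F = 13*sqrt(15) + 3*15
F = 13*3.872983 + 45

95.3488 mm


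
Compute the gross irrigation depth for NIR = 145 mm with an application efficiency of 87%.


Ea = 87% = 0.87
GID = NIR / Ea = 145 / 0.87 = 166.6667 mm

166.6667 mm


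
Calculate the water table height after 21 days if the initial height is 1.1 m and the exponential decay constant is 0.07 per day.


m = m0 * exp(-k*t)
m = 1.1 * exp(-0.07 * 21)
m = 1.1 * exp(-1.4700)

0.2529 m


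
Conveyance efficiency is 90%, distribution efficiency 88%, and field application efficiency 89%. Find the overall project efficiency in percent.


Ec = 0.9, Eb = 0.88, Ea = 0.89
E = 0.9 * 0.88 * 0.89 * 100 = 70.4880%

70.4880 %


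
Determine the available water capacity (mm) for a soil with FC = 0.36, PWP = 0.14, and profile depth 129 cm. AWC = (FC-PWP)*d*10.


AWC = (FC - PWP) * d * 10
AWC = (0.36 - 0.14) * 129 * 10
AWC = 0.2200 * 129 * 10

283.8000 mm


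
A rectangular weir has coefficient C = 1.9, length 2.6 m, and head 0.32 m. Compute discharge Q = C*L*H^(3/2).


Q = C * L * H^(3/2) = 1.9 * 2.6 * 0.32^1.5 = 1.9 * 2.6 * 0.181019

0.8942 m^3/s


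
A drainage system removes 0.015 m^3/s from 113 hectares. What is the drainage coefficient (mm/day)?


DC = Q * 86400 / (A * 10000) * 1000
DC = 0.015 * 86400 / (113 * 10000) * 1000
DC = 1296000.0000 / 1130000

1.1469 mm/day


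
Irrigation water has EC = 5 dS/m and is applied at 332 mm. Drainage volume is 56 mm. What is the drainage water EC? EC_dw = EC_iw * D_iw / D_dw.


EC_dw = EC_iw * D_iw / D_dw
EC_dw = 5 * 332 / 56
EC_dw = 1660 / 56

29.6429 dS/m


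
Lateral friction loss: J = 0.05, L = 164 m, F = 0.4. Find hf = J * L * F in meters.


hf = J * L * F = 0.05 * 164 * 0.4 = 3.2800 m

3.2800 m


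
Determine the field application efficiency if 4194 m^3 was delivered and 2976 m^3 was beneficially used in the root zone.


Ea = V_root / V_field * 100 = 2976 / 4194 * 100 = 70.9585%

70.9585 %


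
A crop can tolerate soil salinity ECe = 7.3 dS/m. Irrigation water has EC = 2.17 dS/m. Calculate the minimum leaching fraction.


LR = ECiw / (5*ECe - ECiw)
LR = 2.17 / (5*7.3 - 2.17)
LR = 2.17 / 34.3300

0.0632


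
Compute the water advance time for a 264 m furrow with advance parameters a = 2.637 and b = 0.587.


t = (L/a)^(1/b)
t = (264/2.637)^(1/0.587)
t = 100.113766^(1/0.587)

2558.5638 min


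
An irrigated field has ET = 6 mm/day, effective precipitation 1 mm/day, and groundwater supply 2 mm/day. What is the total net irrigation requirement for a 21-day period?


Daily deficit = ET - Pe - GW = 6 - 1 - 2 = 3 mm/day
NIR = 3 * 21 = 63 mm

63.0000 mm


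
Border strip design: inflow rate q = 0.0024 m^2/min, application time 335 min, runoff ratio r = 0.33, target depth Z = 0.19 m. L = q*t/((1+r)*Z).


L = q*t/((1+r)*Z)
L = 0.0024*335/((1+0.33)*0.19)
L = 0.804/0.2527

3.1816 m


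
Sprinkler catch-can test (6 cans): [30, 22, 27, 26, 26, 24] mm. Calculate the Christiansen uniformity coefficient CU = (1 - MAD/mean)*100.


mean = 25.833333 mm
MAD = 1.888889 mm
CU = (1 - 1.888889/25.833333)*100

92.6882 %


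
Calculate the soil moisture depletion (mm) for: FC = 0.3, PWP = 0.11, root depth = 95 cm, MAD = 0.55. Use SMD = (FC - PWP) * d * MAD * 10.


SMD = (FC - PWP) * d * MAD * 10
SMD = (0.3 - 0.11) * 95 * 0.55 * 10
SMD = 0.1900 * 95 * 0.55 * 10

99.2750 mm


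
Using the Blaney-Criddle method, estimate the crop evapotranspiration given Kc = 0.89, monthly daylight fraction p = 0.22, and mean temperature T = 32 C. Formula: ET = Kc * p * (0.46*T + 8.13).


ET = Kc * p * (0.46*T + 8.13)
ET = 0.89 * 0.22 * (0.46*32 + 8.13)
ET = 0.89 * 0.22 * 22.8500

4.4740 mm/day


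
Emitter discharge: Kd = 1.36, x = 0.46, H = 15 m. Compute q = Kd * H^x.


q = Kd * H^x = 1.36 * 15^0.46 = 1.36 * 3.475377

4.7265 L/h


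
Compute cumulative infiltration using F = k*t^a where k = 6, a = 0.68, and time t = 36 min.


F = k * t^a = 6 * 36^0.68
F = 6 * 11.436304

68.6178 mm


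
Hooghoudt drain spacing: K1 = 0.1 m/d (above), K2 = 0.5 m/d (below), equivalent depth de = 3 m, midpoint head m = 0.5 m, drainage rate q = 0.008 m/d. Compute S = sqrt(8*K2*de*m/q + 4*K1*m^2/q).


S^2 = 8*K2*de*m/q + 4*K1*m^2/q
S^2 = 8*0.5*3*0.5/0.008 + 4*0.1*0.5^2/0.008
S = sqrt(762.5000)

27.6134 m


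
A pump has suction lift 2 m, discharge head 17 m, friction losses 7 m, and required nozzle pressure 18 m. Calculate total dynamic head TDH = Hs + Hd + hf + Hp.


TDH = Hs + Hd + hf + Hp = 2 + 17 + 7 + 18 = 44

44 m


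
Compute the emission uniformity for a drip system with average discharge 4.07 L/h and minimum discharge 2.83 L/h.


EU = (q_min/q_avg)*100 = (2.83/4.07)*100 = 69.5332%

69.5332 %


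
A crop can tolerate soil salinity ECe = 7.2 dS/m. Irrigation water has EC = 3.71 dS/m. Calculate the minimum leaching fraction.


LR = ECiw / (5*ECe - ECiw)
LR = 3.71 / (5*7.2 - 3.71)
LR = 3.71 / 32.2900

0.1149


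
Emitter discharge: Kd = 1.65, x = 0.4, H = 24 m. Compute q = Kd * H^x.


q = Kd * H^x = 1.65 * 24^0.4 = 1.65 * 3.565205

5.8826 L/h


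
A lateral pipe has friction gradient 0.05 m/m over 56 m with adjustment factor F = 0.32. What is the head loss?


hf = J * L * F = 0.05 * 56 * 0.32 = 0.8960 m

0.8960 m


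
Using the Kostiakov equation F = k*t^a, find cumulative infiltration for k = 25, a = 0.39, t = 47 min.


F = k * t^a = 25 * 47^0.39
F = 25 * 4.488675

112.2169 mm


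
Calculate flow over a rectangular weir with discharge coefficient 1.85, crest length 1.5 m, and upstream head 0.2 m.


Q = C * L * H^(3/2) = 1.85 * 1.5 * 0.2^1.5 = 1.85 * 1.5 * 0.089443

0.2482 m^3/s


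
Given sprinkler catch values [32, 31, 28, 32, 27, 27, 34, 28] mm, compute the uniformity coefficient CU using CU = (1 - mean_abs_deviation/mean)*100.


mean = 29.875000 mm
MAD = 2.375000 mm
CU = (1 - 2.375000/29.875000)*100

92.0502 %


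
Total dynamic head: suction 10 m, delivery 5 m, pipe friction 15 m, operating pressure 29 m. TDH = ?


TDH = Hs + Hd + hf + Hp = 10 + 5 + 15 + 29 = 59

59 m


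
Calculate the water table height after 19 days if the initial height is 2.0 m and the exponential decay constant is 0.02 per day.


m = m0 * exp(-k*t)
m = 2.0 * exp(-0.02 * 19)
m = 2.0 * exp(-0.3800)

1.3677 m


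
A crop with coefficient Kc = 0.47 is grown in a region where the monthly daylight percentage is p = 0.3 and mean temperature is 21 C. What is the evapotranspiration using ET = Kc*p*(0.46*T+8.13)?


ET = Kc * p * (0.46*T + 8.13)
ET = 0.47 * 0.3 * (0.46*21 + 8.13)
ET = 0.47 * 0.3 * 17.7900

2.5084 mm/day


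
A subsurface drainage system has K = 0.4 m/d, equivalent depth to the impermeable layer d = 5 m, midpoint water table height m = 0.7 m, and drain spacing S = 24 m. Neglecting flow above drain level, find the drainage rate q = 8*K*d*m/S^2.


q = 8*K*d*m/S^2
q = 8*0.4*5*0.7/24^2
q = 11.2000 / 576

0.0194 m/d


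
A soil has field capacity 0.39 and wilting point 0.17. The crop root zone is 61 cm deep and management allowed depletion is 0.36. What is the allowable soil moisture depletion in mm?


SMD = (FC - PWP) * d * MAD * 10
SMD = (0.39 - 0.17) * 61 * 0.36 * 10
SMD = 0.2200 * 61 * 0.36 * 10

48.3120 mm


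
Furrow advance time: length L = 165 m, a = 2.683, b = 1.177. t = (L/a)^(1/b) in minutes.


t = (L/a)^(1/b)
t = (165/2.683)^(1/1.177)
t = 61.498323^(1/1.177)

33.1017 min


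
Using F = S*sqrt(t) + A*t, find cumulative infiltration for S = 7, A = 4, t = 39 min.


F = S*sqrt(t) + A*t
F = 7*sqrt(39) + 4*39
F = 7*6.244998 + 156

199.7150 mm


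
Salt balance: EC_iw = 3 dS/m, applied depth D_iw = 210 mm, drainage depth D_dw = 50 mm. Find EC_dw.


EC_dw = EC_iw * D_iw / D_dw
EC_dw = 3 * 210 / 50
EC_dw = 630 / 50

12.6000 dS/m


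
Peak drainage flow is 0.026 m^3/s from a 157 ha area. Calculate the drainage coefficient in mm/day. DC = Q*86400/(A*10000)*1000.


DC = Q * 86400 / (A * 10000) * 1000
DC = 0.026 * 86400 / (157 * 10000) * 1000
DC = 2246400.0000 / 1570000

1.4308 mm/day


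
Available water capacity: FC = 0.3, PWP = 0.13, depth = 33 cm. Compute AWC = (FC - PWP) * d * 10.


AWC = (FC - PWP) * d * 10
AWC = (0.3 - 0.13) * 33 * 10
AWC = 0.1700 * 33 * 10

56.1000 mm


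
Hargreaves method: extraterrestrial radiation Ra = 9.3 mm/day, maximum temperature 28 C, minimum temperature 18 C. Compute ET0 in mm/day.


Tmean = (Tmax + Tmin)/2 = (28 + 18)/2 = 23.0
ET0 = 0.0023 * 9.3 * (23.0 + 17.8) * sqrt(28 - 18)
ET0 = 0.0023 * 9.3 * 40.8 * 3.162278

2.7598 mm/day


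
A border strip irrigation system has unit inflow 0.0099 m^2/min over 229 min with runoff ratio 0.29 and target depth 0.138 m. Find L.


L = q*t/((1+r)*Z)
L = 0.0099*229/((1+0.29)*0.138)
L = 2.2671/0.17802

12.7351 m


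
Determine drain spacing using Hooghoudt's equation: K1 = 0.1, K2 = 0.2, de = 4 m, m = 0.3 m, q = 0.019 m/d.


S^2 = 8*K2*de*m/q + 4*K1*m^2/q
S^2 = 8*0.2*4*0.3/0.019 + 4*0.1*0.3^2/0.019
S = sqrt(102.9474)

10.1463 m


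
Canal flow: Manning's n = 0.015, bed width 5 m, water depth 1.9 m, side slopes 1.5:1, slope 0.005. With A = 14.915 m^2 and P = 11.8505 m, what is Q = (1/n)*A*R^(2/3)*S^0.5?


R = A/P = 14.915/11.8505 = 1.258597
Q = (1/0.015) * 14.915 * 1.258597^(2/3) * 0.005^0.5

81.9612 m^3/s


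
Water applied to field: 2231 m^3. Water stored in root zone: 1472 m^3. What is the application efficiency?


Ea = V_root / V_field * 100 = 1472 / 2231 * 100 = 65.9794%

65.9794 %


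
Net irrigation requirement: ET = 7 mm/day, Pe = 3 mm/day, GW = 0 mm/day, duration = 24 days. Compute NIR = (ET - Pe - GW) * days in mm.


Daily deficit = ET - Pe - GW = 7 - 3 - 0 = 4 mm/day
NIR = 4 * 24 = 96 mm

96.0000 mm


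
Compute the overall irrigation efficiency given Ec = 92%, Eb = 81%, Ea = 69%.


Ec = 0.92, Eb = 0.81, Ea = 0.69
E = 0.92 * 0.81 * 0.69 * 100 = 51.4188%

51.4188 %


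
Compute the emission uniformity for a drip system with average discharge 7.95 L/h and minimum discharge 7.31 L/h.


EU = (q_min/q_avg)*100 = (7.31/7.95)*100 = 91.9497%

91.9497 %


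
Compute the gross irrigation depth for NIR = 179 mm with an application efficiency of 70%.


Ea = 70% = 0.7
GID = NIR / Ea = 179 / 0.7 = 255.7143 mm

255.7143 mm


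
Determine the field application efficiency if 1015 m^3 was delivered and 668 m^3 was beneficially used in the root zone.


Ea = V_root / V_field * 100 = 668 / 1015 * 100 = 65.8128%

65.8128 %


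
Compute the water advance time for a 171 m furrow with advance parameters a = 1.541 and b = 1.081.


t = (L/a)^(1/b)
t = (171/1.541)^(1/1.081)
t = 110.966905^(1/1.081)

77.9733 min


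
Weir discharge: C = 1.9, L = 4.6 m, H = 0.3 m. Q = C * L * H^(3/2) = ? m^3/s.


Q = C * L * H^(3/2) = 1.9 * 4.6 * 0.3^1.5 = 1.9 * 4.6 * 0.164317

1.4361 m^3/s


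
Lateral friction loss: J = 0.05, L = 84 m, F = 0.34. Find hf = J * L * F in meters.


hf = J * L * F = 0.05 * 84 * 0.34 = 1.4280 m

1.4280 m


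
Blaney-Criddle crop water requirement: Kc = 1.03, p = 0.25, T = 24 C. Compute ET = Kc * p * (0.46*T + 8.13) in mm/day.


ET = Kc * p * (0.46*T + 8.13)
ET = 1.03 * 0.25 * (0.46*24 + 8.13)
ET = 1.03 * 0.25 * 19.1700

4.9363 mm/day


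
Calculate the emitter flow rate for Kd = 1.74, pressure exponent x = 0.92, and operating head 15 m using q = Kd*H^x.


q = Kd * H^x = 1.74 * 15^0.92 = 1.74 * 12.078248

21.0162 L/h


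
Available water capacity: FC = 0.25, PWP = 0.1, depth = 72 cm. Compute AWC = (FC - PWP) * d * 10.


AWC = (FC - PWP) * d * 10
AWC = (0.25 - 0.1) * 72 * 10
AWC = 0.1500 * 72 * 10

108.0000 mm


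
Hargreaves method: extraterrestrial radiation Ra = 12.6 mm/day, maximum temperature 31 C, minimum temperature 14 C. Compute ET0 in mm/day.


Tmean = (Tmax + Tmin)/2 = (31 + 14)/2 = 22.5
ET0 = 0.0023 * 12.6 * (22.5 + 17.8) * sqrt(31 - 14)
ET0 = 0.0023 * 12.6 * 40.3 * 4.123106

4.8154 mm/day


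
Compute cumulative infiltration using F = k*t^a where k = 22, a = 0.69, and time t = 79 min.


F = k * t^a = 22 * 79^0.69
F = 22 * 20.387440

448.5237 mm


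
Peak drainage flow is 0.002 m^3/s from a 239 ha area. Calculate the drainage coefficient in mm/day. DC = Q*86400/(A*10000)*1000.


DC = Q * 86400 / (A * 10000) * 1000
DC = 0.002 * 86400 / (239 * 10000) * 1000
DC = 172800.0000 / 2390000

0.0723 mm/day


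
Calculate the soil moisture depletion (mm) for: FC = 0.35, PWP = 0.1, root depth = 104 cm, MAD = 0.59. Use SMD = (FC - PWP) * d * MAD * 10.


SMD = (FC - PWP) * d * MAD * 10
SMD = (0.35 - 0.1) * 104 * 0.59 * 10
SMD = 0.2500 * 104 * 0.59 * 10

153.4000 mm


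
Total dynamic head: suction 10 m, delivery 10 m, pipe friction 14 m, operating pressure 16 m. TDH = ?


TDH = Hs + Hd + hf + Hp = 10 + 10 + 14 + 16 = 50

50 m


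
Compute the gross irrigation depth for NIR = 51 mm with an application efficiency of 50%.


Ea = 50% = 0.5
GID = NIR / Ea = 51 / 0.5 = 102.0000 mm

102.0000 mm


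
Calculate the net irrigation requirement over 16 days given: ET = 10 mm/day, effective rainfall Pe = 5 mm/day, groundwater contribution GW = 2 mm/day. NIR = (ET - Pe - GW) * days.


Daily deficit = ET - Pe - GW = 10 - 5 - 2 = 3 mm/day
NIR = 3 * 16 = 48 mm

48.0000 mm


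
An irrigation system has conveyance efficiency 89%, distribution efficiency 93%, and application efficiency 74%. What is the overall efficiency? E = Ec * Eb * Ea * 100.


Ec = 0.89, Eb = 0.93, Ea = 0.74
E = 0.89 * 0.93 * 0.74 * 100 = 61.2498%

61.2498 %


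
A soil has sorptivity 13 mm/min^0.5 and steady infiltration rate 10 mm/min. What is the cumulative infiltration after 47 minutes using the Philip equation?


F = S*sqrt(t) + A*t
F = 13*sqrt(47) + 10*47
F = 13*6.855655 + 470

559.1235 mm


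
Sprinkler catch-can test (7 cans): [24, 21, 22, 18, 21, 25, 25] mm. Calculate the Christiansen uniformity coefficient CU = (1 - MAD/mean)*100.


mean = 22.285714 mm
MAD = 2.040816 mm
CU = (1 - 2.040816/22.285714)*100

90.8425 %


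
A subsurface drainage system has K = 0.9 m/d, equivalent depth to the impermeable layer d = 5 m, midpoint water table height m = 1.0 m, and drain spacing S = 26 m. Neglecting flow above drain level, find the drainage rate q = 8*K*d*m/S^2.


q = 8*K*d*m/S^2
q = 8*0.9*5*1.0/26^2
q = 36.0000 / 676

0.0533 m/d


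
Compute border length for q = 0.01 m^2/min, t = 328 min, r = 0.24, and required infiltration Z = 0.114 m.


L = q*t/((1+r)*Z)
L = 0.01*328/((1+0.24)*0.114)
L = 3.28/0.14136

23.2032 m


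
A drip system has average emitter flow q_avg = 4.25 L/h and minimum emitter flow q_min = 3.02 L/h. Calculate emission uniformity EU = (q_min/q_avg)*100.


EU = (q_min/q_avg)*100 = (3.02/4.25)*100 = 71.0588%

71.0588 %


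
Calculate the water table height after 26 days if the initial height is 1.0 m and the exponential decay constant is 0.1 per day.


m = m0 * exp(-k*t)
m = 1.0 * exp(-0.1 * 26)
m = 1.0 * exp(-2.6000)

0.0743 m


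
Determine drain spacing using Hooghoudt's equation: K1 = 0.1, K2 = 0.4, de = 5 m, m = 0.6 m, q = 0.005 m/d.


S^2 = 8*K2*de*m/q + 4*K1*m^2/q
S^2 = 8*0.4*5*0.6/0.005 + 4*0.1*0.6^2/0.005
S = sqrt(1948.8000)

44.1452 m


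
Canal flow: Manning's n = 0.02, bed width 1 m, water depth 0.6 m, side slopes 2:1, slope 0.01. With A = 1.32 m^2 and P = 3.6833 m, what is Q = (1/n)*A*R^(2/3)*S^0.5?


R = A/P = 1.32/3.6833 = 0.358374
Q = (1/0.02) * 1.32 * 0.358374^(2/3) * 0.01^0.5

3.3299 m^3/s


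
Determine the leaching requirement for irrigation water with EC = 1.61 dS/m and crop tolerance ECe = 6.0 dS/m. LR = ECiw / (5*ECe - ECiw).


LR = ECiw / (5*ECe - ECiw)
LR = 1.61 / (5*6.0 - 1.61)
LR = 1.61 / 28.3900

0.0567


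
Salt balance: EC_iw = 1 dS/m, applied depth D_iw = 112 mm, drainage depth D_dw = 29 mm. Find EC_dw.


EC_dw = EC_iw * D_iw / D_dw
EC_dw = 1 * 112 / 29
EC_dw = 112 / 29

3.8621 dS/m


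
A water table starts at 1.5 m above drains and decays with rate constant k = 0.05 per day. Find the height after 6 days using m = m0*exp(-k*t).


m = m0 * exp(-k*t)
m = 1.5 * exp(-0.05 * 6)
m = 1.5 * exp(-0.3000)

1.1112 m


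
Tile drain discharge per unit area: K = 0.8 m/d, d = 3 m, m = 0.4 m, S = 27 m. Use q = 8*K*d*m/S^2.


q = 8*K*d*m/S^2
q = 8*0.8*3*0.4/27^2
q = 7.6800 / 729

0.0105 m/d


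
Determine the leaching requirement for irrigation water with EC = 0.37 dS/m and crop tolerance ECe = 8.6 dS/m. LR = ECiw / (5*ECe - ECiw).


LR = ECiw / (5*ECe - ECiw)
LR = 0.37 / (5*8.6 - 0.37)
LR = 0.37 / 42.6300

0.0087


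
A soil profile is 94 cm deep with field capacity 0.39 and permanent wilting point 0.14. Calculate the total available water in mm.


AWC = (FC - PWP) * d * 10
AWC = (0.39 - 0.14) * 94 * 10
AWC = 0.2500 * 94 * 10

235.0000 mm


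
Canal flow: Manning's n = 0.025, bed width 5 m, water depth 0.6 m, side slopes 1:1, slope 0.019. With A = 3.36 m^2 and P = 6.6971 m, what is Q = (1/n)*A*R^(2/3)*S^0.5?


R = A/P = 3.36/6.6971 = 0.501710
Q = (1/0.025) * 3.36 * 0.501710^(2/3) * 0.019^0.5

11.6971 m^3/s


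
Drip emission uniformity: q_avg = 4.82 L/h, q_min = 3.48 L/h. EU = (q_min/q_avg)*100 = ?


EU = (q_min/q_avg)*100 = (3.48/4.82)*100 = 72.1992%

72.1992 %


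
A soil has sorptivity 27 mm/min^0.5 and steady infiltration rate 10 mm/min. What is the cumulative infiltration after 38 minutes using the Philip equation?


F = S*sqrt(t) + A*t
F = 27*sqrt(38) + 10*38
F = 27*6.164414 + 380

546.4392 mm


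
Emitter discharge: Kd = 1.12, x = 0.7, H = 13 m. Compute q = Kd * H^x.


q = Kd * H^x = 1.12 * 13^0.7 = 1.12 * 6.022272

6.7449 L/h


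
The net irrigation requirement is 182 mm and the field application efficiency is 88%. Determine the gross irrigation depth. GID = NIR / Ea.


Ea = 88% = 0.88
GID = NIR / Ea = 182 / 0.88 = 206.8182 mm

206.8182 mm


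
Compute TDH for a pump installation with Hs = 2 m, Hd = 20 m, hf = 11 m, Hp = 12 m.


TDH = Hs + Hd + hf + Hp = 2 + 20 + 11 + 12 = 45

45 m


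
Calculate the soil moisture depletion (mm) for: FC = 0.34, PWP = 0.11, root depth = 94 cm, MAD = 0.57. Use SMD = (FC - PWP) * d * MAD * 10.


SMD = (FC - PWP) * d * MAD * 10
SMD = (0.34 - 0.11) * 94 * 0.57 * 10
SMD = 0.2300 * 94 * 0.57 * 10

123.2340 mm


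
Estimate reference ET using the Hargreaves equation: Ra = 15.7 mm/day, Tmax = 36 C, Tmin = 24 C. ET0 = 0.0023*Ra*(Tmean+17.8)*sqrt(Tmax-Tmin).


Tmean = (Tmax + Tmin)/2 = (36 + 24)/2 = 30.0
ET0 = 0.0023 * 15.7 * (30.0 + 17.8) * sqrt(36 - 24)
ET0 = 0.0023 * 15.7 * 47.8 * 3.464102

5.9792 mm/day


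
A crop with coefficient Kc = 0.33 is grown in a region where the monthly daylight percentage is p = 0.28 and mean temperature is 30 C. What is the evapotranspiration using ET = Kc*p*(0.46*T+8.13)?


ET = Kc * p * (0.46*T + 8.13)
ET = 0.33 * 0.28 * (0.46*30 + 8.13)
ET = 0.33 * 0.28 * 21.9300

2.0263 mm/day


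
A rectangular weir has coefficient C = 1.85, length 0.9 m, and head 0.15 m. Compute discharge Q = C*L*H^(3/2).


Q = C * L * H^(3/2) = 1.85 * 0.9 * 0.15^1.5 = 1.85 * 0.9 * 0.058095

0.0967 m^3/s


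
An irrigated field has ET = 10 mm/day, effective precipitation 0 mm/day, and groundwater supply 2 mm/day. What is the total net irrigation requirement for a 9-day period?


Daily deficit = ET - Pe - GW = 10 - 0 - 2 = 8 mm/day
NIR = 8 * 9 = 72 mm

72.0000 mm


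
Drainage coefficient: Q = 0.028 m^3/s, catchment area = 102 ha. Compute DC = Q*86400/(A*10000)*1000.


DC = Q * 86400 / (A * 10000) * 1000
DC = 0.028 * 86400 / (102 * 10000) * 1000
DC = 2419200.0000 / 1020000

2.3718 mm/day
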